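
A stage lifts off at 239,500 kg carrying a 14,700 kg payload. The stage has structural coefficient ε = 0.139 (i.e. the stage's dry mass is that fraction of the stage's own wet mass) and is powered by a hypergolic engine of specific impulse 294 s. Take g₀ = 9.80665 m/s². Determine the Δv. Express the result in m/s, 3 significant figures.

Δv ≈ 4760 m/s

Stage wet mass = m₀ − payload = 239,500 − 14,700 = 224,800 kg.
Stage dry mass = ε × stage wet mass = 0.139 × 224,800 = 31,247.2 kg.
Burnout mass m_f = stage dry + payload = 31,247.2 + 14,700 = 45,947.2 kg.
v_e = Isp · g₀ = 294 × 9.80665 = 2883.2 m/s.
Δv = v_e · ln(239,500/45,947.2) = 2883.2 × ln(5.213) = 2883.2 × 1.6511 ≈ 4760 m/s.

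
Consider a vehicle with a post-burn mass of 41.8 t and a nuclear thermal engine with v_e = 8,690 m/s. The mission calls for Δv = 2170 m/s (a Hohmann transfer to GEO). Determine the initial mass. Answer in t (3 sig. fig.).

initial mass ≈ 53.7 t

From the ideal rocket equation, m₀/m_f = exp(Δv / v_e) = exp(2170 / 8690.0) = exp(0.2497) = 1.2837.
m₀ = m_f × 1.2837 = 41.8 × 1.2837 = 53.6587 t.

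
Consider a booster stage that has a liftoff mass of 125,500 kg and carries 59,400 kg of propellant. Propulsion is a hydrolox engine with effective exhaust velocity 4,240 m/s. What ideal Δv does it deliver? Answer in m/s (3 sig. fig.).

Δv ≈ 2720 m/s

m_f = m₀ − m_prop = 125,500 − 59,400 = 66,100 kg.
Using Δv = v_e ln(m₀/m_f): Δv = v_e · ln(m₀/m_f) = 4240.0 × ln(1.899) = 4240.0 × 0.6411 ≈ 2718.4 m/s.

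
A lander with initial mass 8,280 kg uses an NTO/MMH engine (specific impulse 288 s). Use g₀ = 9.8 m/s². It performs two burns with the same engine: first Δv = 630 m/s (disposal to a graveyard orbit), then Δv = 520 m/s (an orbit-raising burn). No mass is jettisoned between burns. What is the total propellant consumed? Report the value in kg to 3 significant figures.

total propellant consumed ≈ 2770 kg

v_e = Isp · g₀ = 288 × 9.8 = 2822.4 m/s.
After the first burn: m = 8280 × exp(−630/2822.4) = 8280 × 0.79994 = 6,623.5 kg.
After the second burn: m = 6,623.5 × exp(−520/2822.4) = 6,623.5 × 0.83174 = 5,509.03 kg.
Total propellant = m₀ − m_final = 8280 − 5,509.03 = 2,770.97 kg.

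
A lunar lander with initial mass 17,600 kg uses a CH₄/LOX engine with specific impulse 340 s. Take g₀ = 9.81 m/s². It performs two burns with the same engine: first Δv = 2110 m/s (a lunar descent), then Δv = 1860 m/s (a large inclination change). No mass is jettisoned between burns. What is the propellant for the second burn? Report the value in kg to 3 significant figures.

v_e = Isp · g₀ = 340 × 9.81 = 3335.4 m/s.
After the first burn: m = 17600 × exp(−2110/3335.4) = 17600 × 0.53120 = 9,349.12 kg.
After the second burn: m = 9,349.12 × exp(−1860/3335.4) = 9,349.12 × 0.57255 = 5,352.84 kg.
Second-burn propellant = 9,349.12 − 5,352.84 = 3,996.28 kg.

propellant for the second burn ≈ 4000 kg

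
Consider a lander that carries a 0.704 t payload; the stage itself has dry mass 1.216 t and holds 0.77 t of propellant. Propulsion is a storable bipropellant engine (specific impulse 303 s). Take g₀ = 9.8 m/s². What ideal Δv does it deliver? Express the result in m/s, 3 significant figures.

Δv ≈ 1000 m/s

v_e = Isp · g₀ = 303 × 9.8 = 2969.4 m/s.
m₀ = payload + dry + propellant = 0.704 + 1.216 + 0.77 = 2.69 t.
m_f = payload + dry = 0.704 + 1.216 = 1.92 t.
Rocket equation: Δv = v_e · ln(m₀/m_f) = 2969.4 × ln(1.401) = 2969.4 × 0.3372 ≈ 1001.3 m/s.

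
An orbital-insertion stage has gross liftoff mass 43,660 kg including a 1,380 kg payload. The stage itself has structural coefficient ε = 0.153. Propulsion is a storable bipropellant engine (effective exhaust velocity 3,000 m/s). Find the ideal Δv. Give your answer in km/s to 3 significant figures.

Δv ≈ 5.15 km/s

Stage wet mass = m₀ − payload = 43,660 − 1,380 = 42,280 kg.
Stage dry mass = ε × stage wet mass = 0.153 × 42,280 = 6,468.84 kg.
Burnout mass m_f = stage dry + payload = 6,468.84 + 1,380 = 7,848.84 kg.
From the ideal rocket equation, Δv = v_e · ln(43,660/7,848.84) = 3000.0 × ln(5.563) = 3000.0 × 1.7161 ≈ 5148 m/s.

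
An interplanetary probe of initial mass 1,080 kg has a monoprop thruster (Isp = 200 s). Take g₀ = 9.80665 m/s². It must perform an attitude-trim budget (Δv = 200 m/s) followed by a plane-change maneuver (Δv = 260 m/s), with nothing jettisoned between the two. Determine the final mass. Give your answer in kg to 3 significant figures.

v_e = Isp · g₀ = 200 × 9.80665 = 1961.3 m/s.
After the first burn: m = 1080 × exp(−200/1961.3) = 1080 × 0.90306 = 975.305 kg.
After the second burn: m = 975.305 × exp(−260/1961.3) = 975.305 × 0.87585 = 854.221 kg.

final mass ≈ 854 kg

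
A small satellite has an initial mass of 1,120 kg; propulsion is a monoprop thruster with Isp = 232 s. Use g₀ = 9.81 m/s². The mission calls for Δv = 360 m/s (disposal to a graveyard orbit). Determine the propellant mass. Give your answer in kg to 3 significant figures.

v_e = Isp · g₀ = 232 × 9.81 = 2275.9 m/s.
From the ideal rocket equation, m₀/m_f = exp(Δv / v_e) = exp(360 / 2275.9) = exp(0.1582) = 1.1714.
m_f = 1,120 / 1.1714 = 956.121 kg, so propellant = m₀ − m_f = 1,120 − 956.121 = 163.879 kg.

propellant mass ≈ 164 kg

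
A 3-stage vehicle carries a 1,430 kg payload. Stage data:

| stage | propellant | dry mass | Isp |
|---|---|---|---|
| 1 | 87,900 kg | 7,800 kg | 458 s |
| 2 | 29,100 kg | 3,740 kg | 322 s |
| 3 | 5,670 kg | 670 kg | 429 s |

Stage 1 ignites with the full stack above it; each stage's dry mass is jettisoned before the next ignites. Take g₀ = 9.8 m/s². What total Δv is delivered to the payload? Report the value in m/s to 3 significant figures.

Ignition mass of stage 1 = 87,900+7,800 + 29,100+3,740 + 5,670+670 + 1,430 = 136,310 kg.
Stage 1: m₀ = 136,310 kg, m_f = 136,310 − 87,900 = 48,410 kg; Δv = 458×9.8×ln(2.816) = 4488.4×1.0352 ≈ 4647 m/s.
Stage 2: m₀ = 40,610 kg, m_f = 40,610 − 29,100 = 11,510 kg; Δv = 322×9.8×ln(3.528) = 3155.6×1.2608 ≈ 3979 m/s.
Stage 3: m₀ = 7,770 kg, m_f = 7,770 − 5,670 = 2,100 kg; Δv = 429×9.8×ln(3.7) = 4204.2×1.3083 ≈ 5500 m/s.
Total Δv = 4647 + 3979 + 5500 = 14126 m/s.

Δv ≈ 14100 m/s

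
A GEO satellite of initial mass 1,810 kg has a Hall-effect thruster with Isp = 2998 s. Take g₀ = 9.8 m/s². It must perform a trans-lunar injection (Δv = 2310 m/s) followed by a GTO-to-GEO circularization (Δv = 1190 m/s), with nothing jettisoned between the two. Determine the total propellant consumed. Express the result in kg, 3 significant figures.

v_e = Isp · g₀ = 2998 × 9.8 = 29380.4 m/s.
After the first burn: m = 1810 × exp(−2310/29380.4) = 1810 × 0.92439 = 1,673.15 kg.
After the second burn: m = 1,673.15 × exp(−1190/29380.4) = 1,673.15 × 0.96031 = 1,606.74 kg.
Total propellant = m₀ − m_final = 1810 − 1,606.74 = 203.26 kg.

total propellant consumed ≈ 203 kg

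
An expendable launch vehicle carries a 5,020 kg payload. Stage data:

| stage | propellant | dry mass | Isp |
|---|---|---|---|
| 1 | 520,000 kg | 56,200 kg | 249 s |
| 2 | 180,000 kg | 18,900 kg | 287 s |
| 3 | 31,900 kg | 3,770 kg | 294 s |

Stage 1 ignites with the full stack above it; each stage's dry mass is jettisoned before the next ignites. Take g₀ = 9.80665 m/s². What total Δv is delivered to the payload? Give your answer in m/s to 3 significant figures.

Δv ≈ 10800 m/s

Ignition mass of stage 1 = 520,000+56,200 + 180,000+18,900 + 31,900+3,770 + 5,020 = 815,790 kg.
Stage 1: m₀ = 815,790 kg, m_f = 815,790 − 520,000 = 295,790 kg; Δv = 249×9.80665×ln(2.758) = 2441.9×1.0145 ≈ 2477 m/s.
Stage 2: m₀ = 239,590 kg, m_f = 239,590 − 180,000 = 59,590 kg; Δv = 287×9.80665×ln(4.021) = 2814.5×1.3914 ≈ 3916 m/s.
Stage 3: m₀ = 40,690 kg, m_f = 40,690 − 31,900 = 8,790 kg; Δv = 294×9.80665×ln(4.629) = 2883.2×1.5324 ≈ 4418 m/s.
Total Δv = 2477 + 3916 + 4418 = 10811 m/s.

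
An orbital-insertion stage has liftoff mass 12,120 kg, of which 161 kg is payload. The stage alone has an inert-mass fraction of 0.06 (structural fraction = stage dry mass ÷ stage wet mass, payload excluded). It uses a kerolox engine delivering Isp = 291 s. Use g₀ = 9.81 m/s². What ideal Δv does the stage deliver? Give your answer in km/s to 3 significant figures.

Δv ≈ 7.49 km/s

Stage wet mass = m₀ − payload = 12,120 − 161 = 11,959 kg.
Stage dry mass = ε × stage wet mass = 0.06 × 11,959 = 717.54 kg.
Burnout mass m_f = stage dry + payload = 717.54 + 161 = 878.54 kg.
v_e = Isp · g₀ = 291 × 9.81 = 2854.7 m/s.
Rocket equation: Δv = v_e · ln(12,120/878.54) = 2854.7 × ln(13.8) = 2854.7 × 2.6244 ≈ 7492 m/s.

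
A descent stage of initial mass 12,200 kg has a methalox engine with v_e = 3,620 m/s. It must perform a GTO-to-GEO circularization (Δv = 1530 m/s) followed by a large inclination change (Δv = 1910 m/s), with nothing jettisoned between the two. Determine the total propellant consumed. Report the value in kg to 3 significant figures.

After the first burn: m = 12200 × exp(−1530/3620.0) = 12200 × 0.65531 = 7,994.78 kg.
After the second burn: m = 7,994.78 × exp(−1910/3620.0) = 7,994.78 × 0.59000 = 4,716.92 kg.
Total propellant = m₀ − m_final = 12200 − 4,716.92 = 7,483.08 kg.

total propellant consumed ≈ 7480 kg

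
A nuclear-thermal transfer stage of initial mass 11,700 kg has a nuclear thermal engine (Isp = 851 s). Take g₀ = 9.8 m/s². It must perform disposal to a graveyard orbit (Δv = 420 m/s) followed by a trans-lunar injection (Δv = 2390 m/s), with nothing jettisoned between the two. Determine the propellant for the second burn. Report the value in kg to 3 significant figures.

v_e = Isp · g₀ = 851 × 9.8 = 8339.8 m/s.
After the first burn: m = 11700 × exp(−420/8339.8) = 11700 × 0.95089 = 11,125.4 kg.
After the second burn: m = 11,125.4 × exp(−2390/8339.8) = 11,125.4 × 0.75083 = 8,353.28 kg.
Second-burn propellant = 11,125.4 − 8,353.28 = 2,772.12 kg.

propellant for the second burn ≈ 2770 kg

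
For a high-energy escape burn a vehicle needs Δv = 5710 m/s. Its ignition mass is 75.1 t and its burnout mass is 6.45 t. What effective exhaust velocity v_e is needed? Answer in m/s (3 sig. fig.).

ln(m₀/m_f) = ln(75100/6450) = ln(11.64) = 2.4547.
By the Tsiolkovsky rocket equation, v_e = Δv / ln(m₀/m_f) = 5710 / 2.4547 = 2326.1 m/s.

v_e ≈ 2330 m/s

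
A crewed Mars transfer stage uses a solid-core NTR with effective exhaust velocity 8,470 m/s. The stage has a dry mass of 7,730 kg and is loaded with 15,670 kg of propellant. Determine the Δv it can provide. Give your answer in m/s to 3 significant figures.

m₀ = m_dry + m_prop = 7,730 + 15,670 = 23,400 kg.
Δv = v_e · ln(m₀/m_f) = 8470.0 × ln(3.027) = 8470.0 × 1.1076 ≈ 9381.6 m/s.

Δv ≈ 9380 m/s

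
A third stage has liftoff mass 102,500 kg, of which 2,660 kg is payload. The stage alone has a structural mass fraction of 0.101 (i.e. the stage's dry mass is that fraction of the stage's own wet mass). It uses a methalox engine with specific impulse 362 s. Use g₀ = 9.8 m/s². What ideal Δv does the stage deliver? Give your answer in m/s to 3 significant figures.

Δv ≈ 7400 m/s

Stage wet mass = m₀ − payload = 102,500 − 2,660 = 99,840 kg.
Stage dry mass = ε × stage wet mass = 0.101 × 99,840 = 10,083.8 kg.
Burnout mass m_f = stage dry + payload = 10,083.8 + 2,660 = 12,743.8 kg.
v_e = Isp · g₀ = 362 × 9.8 = 3547.6 m/s.
From the ideal rocket equation, Δv = v_e · ln(102,500/12,743.8) = 3547.6 × ln(8.043) = 3547.6 × 2.0848 ≈ 7396 m/s.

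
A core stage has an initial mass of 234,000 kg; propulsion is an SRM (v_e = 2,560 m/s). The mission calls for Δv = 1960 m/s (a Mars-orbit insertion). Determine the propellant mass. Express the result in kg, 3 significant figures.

By the Tsiolkovsky rocket equation, m₀/m_f = exp(Δv / v_e) = exp(1960 / 2560.0) = exp(0.7656) = 2.1503.
m_f = 234,000 / 2.1503 = 108,822 kg, so propellant = m₀ − m_f = 234,000 − 108,822 = 125,178 kg.

propellant mass ≈ 125000 kg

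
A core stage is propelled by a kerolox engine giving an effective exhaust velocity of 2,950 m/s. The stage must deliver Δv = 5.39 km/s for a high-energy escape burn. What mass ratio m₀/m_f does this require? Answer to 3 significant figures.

mass ratio ≈ 6.22

m₀/m_f = exp(Δv / v_e) = exp(5390 / 2950.0) = exp(1.8271) = 6.2160.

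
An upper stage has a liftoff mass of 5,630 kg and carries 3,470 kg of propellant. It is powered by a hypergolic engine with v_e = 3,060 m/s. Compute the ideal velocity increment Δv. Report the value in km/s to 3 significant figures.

Δv ≈ 2.93 km/s

m_f = m₀ − m_prop = 5,630 − 3,470 = 2,160 kg.
Δv = v_e · ln(m₀/m_f) = 3060.0 × ln(2.606) = 3060.0 × 0.9580 ≈ 2931.5 m/s.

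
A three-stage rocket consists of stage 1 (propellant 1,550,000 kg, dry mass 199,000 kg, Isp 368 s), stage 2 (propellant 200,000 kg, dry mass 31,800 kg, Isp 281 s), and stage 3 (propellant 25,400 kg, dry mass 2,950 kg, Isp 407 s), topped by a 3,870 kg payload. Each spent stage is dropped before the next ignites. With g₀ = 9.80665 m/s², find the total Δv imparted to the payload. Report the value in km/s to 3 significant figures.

Δv ≈ 15.4 km/s

Ignition mass of stage 1 = 1,550,000+199,000 + 200,000+31,800 + 25,400+2,950 + 3,870 = 2,013,020 kg.
Stage 1: m₀ = 2,013,020 kg, m_f = 2,013,020 − 1,550,000 = 463,020 kg; Δv = 368×9.80665×ln(4.348) = 3608.8×1.4696 ≈ 5304 m/s.
Stage 2: m₀ = 264,020 kg, m_f = 264,020 − 200,000 = 64,020 kg; Δv = 281×9.80665×ln(4.124) = 2755.7×1.4168 ≈ 3904 m/s.
Stage 3: m₀ = 32,220 kg, m_f = 32,220 − 25,400 = 6,820 kg; Δv = 407×9.80665×ln(4.724) = 3991.3×1.5527 ≈ 6197 m/s.
Total Δv = 5304 + 3904 + 6197 = 15405 m/s.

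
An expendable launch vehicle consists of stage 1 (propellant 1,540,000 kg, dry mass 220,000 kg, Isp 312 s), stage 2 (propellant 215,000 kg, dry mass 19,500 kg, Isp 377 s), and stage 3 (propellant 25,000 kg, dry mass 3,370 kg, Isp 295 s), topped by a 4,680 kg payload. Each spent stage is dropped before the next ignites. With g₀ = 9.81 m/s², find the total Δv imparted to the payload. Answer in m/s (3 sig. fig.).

Ignition mass of stage 1 = 1,540,000+220,000 + 215,000+19,500 + 25,000+3,370 + 4,680 = 2,027,550 kg.
Stage 1: m₀ = 2,027,550 kg, m_f = 2,027,550 − 1,540,000 = 487,550 kg; Δv = 312×9.81×ln(4.159) = 3060.7×1.4252 ≈ 4362 m/s.
Stage 2: m₀ = 267,550 kg, m_f = 267,550 − 215,000 = 52,550 kg; Δv = 377×9.81×ln(5.091) = 3698.4×1.6275 ≈ 6019 m/s.
Stage 3: m₀ = 33,050 kg, m_f = 33,050 − 25,000 = 8,050 kg; Δv = 295×9.81×ln(4.106) = 2894.0×1.4123 ≈ 4087 m/s.
Total Δv = 4362 + 6019 + 4087 = 14468 m/s.

Δv ≈ 14500 m/s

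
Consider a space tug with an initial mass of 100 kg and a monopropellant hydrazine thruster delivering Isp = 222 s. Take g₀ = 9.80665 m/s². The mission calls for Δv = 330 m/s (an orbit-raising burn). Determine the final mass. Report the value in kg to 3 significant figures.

v_e = Isp · g₀ = 222 × 9.80665 = 2177.1 m/s.
m₀/m_f = exp(Δv / v_e) = exp(330 / 2177.1) = exp(0.1516) = 1.1637.
m_f = m₀ / 1.1637 = 100 / 1.1637 = 85.9328 kg.

final mass ≈ 85.9 kg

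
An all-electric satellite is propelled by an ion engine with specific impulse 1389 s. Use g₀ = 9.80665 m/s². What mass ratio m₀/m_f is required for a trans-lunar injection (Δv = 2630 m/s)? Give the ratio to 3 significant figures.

v_e = Isp · g₀ = 1389 × 9.80665 = 13621.4 m/s.
Using Δv = v_e ln(m₀/m_f): m₀/m_f = exp(Δv / v_e) = exp(2630 / 13621.4) = exp(0.1931) = 1.2130.

mass ratio ≈ 1.21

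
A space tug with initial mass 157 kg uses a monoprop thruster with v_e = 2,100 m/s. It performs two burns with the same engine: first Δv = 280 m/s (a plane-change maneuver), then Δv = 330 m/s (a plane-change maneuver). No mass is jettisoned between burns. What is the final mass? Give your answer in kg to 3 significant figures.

final mass ≈ 117 kg

After the first burn: m = 157 × exp(−280/2100.0) = 157 × 0.87517 = 137.402 kg.
After the second burn: m = 137.402 × exp(−330/2100.0) = 137.402 × 0.85458 = 117.421 kg.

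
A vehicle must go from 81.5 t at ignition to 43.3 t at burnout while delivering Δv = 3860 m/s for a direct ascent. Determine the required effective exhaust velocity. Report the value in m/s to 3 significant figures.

v_e ≈ 6100 m/s

ln(m₀/m_f) = ln(81500/43300) = ln(1.882) = 0.6325.
Rocket equation: v_e = Δv / ln(m₀/m_f) = 3860 / 0.6325 = 6103.2 m/s.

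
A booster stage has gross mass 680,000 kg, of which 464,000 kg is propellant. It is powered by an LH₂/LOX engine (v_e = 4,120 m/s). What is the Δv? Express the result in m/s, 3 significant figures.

m_f = m₀ − m_prop = 680,000 − 464,000 = 216,000 kg.
Rocket equation: Δv = v_e · ln(m₀/m_f) = 4120.0 × ln(3.148) = 4120.0 × 1.1468 ≈ 4724.9 m/s.

Δv ≈ 4720 m/s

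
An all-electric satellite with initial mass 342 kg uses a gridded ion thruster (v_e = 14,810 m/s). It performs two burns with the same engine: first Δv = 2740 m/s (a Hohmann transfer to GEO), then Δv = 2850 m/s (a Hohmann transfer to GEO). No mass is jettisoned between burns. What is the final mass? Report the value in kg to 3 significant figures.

After the first burn: m = 342 × exp(−2740/14810.0) = 342 × 0.83110 = 284.236 kg.
After the second burn: m = 284.236 × exp(−2850/14810.0) = 284.236 × 0.82495 = 234.48 kg.

final mass ≈ 234 kg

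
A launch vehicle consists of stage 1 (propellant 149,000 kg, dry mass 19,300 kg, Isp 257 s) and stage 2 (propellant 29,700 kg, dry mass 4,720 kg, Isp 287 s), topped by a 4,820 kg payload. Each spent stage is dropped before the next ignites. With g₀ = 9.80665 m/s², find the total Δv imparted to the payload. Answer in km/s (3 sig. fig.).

Ignition mass of stage 1 = 149,000+19,300 + 29,700+4,720 + 4,820 = 207,540 kg.
Stage 1: m₀ = 207,540 kg, m_f = 207,540 − 149,000 = 58,540 kg; Δv = 257×9.80665×ln(3.545) = 2520.3×1.2656 ≈ 3190 m/s.
Stage 2: m₀ = 39,240 kg, m_f = 39,240 − 29,700 = 9,540 kg; Δv = 287×9.80665×ln(4.113) = 2814.5×1.4142 ≈ 3980 m/s.
Total Δv = 3190 + 3980 = 7170 m/s.

Δv ≈ 7.17 km/s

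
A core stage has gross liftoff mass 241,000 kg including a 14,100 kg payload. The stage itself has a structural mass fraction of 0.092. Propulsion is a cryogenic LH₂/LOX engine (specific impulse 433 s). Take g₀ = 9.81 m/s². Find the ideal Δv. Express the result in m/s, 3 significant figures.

Δv ≈ 8200 m/s

Stage wet mass = m₀ − payload = 241,000 − 14,100 = 226,900 kg.
Stage dry mass = ε × stage wet mass = 0.092 × 226,900 = 20,874.8 kg.
Burnout mass m_f = stage dry + payload = 20,874.8 + 14,100 = 34,974.8 kg.
v_e = Isp · g₀ = 433 × 9.81 = 4247.7 m/s.
Rocket equation: Δv = v_e · ln(241,000/34,974.8) = 4247.7 × ln(6.891) = 4247.7 × 1.9302 ≈ 8199 m/s.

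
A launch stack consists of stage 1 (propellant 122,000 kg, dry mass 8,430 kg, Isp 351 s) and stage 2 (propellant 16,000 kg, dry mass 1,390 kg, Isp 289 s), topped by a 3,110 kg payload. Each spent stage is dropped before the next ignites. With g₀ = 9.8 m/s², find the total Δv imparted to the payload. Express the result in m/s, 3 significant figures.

Ignition mass of stage 1 = 122,000+8,430 + 16,000+1,390 + 3,110 = 150,930 kg.
Stage 1: m₀ = 150,930 kg, m_f = 150,930 − 122,000 = 28,930 kg; Δv = 351×9.8×ln(5.217) = 3439.8×1.6519 ≈ 5682 m/s.
Stage 2: m₀ = 20,500 kg, m_f = 20,500 − 16,000 = 4,500 kg; Δv = 289×9.8×ln(4.556) = 2832.2×1.5163 ≈ 4295 m/s.
Total Δv = 5682 + 4295 = 9977 m/s.

Δv ≈ 9980 m/s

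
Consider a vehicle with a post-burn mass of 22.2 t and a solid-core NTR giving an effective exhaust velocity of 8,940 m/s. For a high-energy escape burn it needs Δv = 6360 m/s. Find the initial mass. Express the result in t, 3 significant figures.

Rocket equation: m₀/m_f = exp(Δv / v_e) = exp(6360 / 8940.0) = exp(0.7114) = 2.0369.
m₀ = m_f × 2.0369 = 22.2 × 2.0369 = 45.2192 t.

initial mass ≈ 45.2 t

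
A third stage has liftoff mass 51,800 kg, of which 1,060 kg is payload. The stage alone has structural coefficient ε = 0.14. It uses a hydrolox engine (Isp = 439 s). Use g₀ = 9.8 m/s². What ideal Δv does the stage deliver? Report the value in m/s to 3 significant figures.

Stage wet mass = m₀ − payload = 51,800 − 1,060 = 50,740 kg.
Stage dry mass = ε × stage wet mass = 0.14 × 50,740 = 7,103.6 kg.
Burnout mass m_f = stage dry + payload = 7,103.6 + 1,060 = 8,163.6 kg.
v_e = Isp · g₀ = 439 × 9.8 = 4302.2 m/s.
Δv = v_e · ln(51,800/8,163.6) = 4302.2 × ln(6.345) = 4302.2 × 1.8477 ≈ 7949 m/s.

Δv ≈ 7950 m/s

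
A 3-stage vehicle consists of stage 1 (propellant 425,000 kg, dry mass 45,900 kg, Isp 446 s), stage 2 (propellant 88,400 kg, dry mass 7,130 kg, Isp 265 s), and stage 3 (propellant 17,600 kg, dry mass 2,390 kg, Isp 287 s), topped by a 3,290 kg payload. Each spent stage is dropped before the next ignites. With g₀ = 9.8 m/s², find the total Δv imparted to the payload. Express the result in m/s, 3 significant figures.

Δv ≈ 13100 m/s

Ignition mass of stage 1 = 425,000+45,900 + 88,400+7,130 + 17,600+2,390 + 3,290 = 589,710 kg.
Stage 1: m₀ = 589,710 kg, m_f = 589,710 − 425,000 = 164,710 kg; Δv = 446×9.8×ln(3.58) = 4370.8×1.2754 ≈ 5575 m/s.
Stage 2: m₀ = 118,810 kg, m_f = 118,810 − 88,400 = 30,410 kg; Δv = 265×9.8×ln(3.907) = 2597.0×1.3628 ≈ 3539 m/s.
Stage 3: m₀ = 23,280 kg, m_f = 23,280 − 17,600 = 5,680 kg; Δv = 287×9.8×ln(4.099) = 2812.6×1.4106 ≈ 3968 m/s.
Total Δv = 5575 + 3539 + 3968 = 13082 m/s.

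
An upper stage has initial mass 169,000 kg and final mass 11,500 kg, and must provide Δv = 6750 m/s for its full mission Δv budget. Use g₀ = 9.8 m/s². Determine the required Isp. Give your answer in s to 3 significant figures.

Isp ≈ 256 s

ln(m₀/m_f) = ln(169000/11500) = ln(14.7) = 2.6876.
Rocket equation: v_e = Δv / ln(m₀/m_f) = 6750 / 2.6876 = 2511.6 m/s.
Isp = v_e / g₀ = 2511.6 / 9.8 = 256.3 s.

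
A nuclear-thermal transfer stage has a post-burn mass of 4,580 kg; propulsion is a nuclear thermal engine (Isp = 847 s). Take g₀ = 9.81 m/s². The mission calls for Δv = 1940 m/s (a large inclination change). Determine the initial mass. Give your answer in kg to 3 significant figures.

initial mass ≈ 5780 kg

v_e = Isp · g₀ = 847 × 9.81 = 8309.1 m/s.
By the Tsiolkovsky rocket equation, m₀/m_f = exp(Δv / v_e) = exp(1940 / 8309.1) = exp(0.2335) = 1.2630.
m₀ = m_f × 1.2630 = 4,580 × 1.2630 = 5,784.54 kg.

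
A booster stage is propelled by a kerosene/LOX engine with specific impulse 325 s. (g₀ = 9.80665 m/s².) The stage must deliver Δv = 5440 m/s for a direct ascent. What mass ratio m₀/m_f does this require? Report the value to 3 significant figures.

mass ratio ≈ 5.51

v_e = Isp · g₀ = 325 × 9.80665 = 3187.2 m/s.
Rocket equation: m₀/m_f = exp(Δv / v_e) = exp(5440 / 3187.2) = exp(1.7068) = 5.5116.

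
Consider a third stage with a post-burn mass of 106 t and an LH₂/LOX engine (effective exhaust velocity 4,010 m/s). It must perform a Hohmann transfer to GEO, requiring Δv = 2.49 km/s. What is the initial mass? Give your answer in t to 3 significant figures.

initial mass ≈ 197 t

By the Tsiolkovsky rocket equation, m₀/m_f = exp(Δv / v_e) = exp(2490 / 4010.0) = exp(0.6209) = 1.8607.
m₀ = m_f × 1.8607 = 106 × 1.8607 = 197.234 t.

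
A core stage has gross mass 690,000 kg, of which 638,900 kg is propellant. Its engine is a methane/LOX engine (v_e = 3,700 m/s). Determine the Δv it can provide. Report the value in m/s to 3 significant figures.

m_f = m₀ − m_prop = 690,000 − 638,900 = 51,100 kg.
Δv = v_e · ln(m₀/m_f) = 3700.0 × ln(13.5) = 3700.0 × 2.6029 ≈ 9630.8 m/s.

Δv ≈ 9630 m/s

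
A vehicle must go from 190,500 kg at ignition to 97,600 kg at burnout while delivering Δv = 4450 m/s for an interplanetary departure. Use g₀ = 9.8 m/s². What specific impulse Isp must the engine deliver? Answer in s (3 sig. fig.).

ln(m₀/m_f) = ln(190500/97600) = ln(1.952) = 0.6688.
From the ideal rocket equation, v_e = Δv / ln(m₀/m_f) = 4450 / 0.6688 = 6654.0 m/s.
Isp = v_e / g₀ = 6654.0 / 9.8 = 679.0 s.

Isp ≈ 679 s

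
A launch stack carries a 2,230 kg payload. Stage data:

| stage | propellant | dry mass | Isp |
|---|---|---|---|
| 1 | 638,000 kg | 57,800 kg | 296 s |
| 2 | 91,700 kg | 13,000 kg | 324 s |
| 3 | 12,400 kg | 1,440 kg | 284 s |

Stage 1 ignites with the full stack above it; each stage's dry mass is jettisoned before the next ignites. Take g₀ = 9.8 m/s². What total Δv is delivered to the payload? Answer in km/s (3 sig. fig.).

Ignition mass of stage 1 = 638,000+57,800 + 91,700+13,000 + 12,400+1,440 + 2,230 = 816,570 kg.
Stage 1: m₀ = 816,570 kg, m_f = 816,570 − 638,000 = 178,570 kg; Δv = 296×9.8×ln(4.573) = 2900.8×1.5201 ≈ 4410 m/s.
Stage 2: m₀ = 120,770 kg, m_f = 120,770 − 91,700 = 29,070 kg; Δv = 324×9.8×ln(4.154) = 3175.2×1.4242 ≈ 4522 m/s.
Stage 3: m₀ = 16,070 kg, m_f = 16,070 − 12,400 = 3,670 kg; Δv = 284×9.8×ln(4.379) = 2783.2×1.4768 ≈ 4110 m/s.
Total Δv = 4410 + 4522 + 4110 = 13042 m/s.

Δv ≈ 13.0 km/s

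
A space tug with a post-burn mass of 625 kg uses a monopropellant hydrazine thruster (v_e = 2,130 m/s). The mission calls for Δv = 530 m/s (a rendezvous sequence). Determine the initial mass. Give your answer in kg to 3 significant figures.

From the ideal rocket equation, m₀/m_f = exp(Δv / v_e) = exp(530 / 2130.0) = exp(0.2488) = 1.2825.
m₀ = m_f × 1.2825 = 625 × 1.2825 = 801.563 kg.

initial mass ≈ 802 kg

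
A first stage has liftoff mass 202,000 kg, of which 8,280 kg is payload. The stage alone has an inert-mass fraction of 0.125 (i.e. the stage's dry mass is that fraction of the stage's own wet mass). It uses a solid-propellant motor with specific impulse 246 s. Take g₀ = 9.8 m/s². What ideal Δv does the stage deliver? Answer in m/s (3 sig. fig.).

Δv ≈ 4400 m/s

Stage wet mass = m₀ − payload = 202,000 − 8,280 = 193,720 kg.
Stage dry mass = ε × stage wet mass = 0.125 × 193,720 = 24,215 kg.
Burnout mass m_f = stage dry + payload = 24,215 + 8,280 = 32,495 kg.
v_e = Isp · g₀ = 246 × 9.8 = 2410.8 m/s.
Δv = v_e · ln(202,000/32,495) = 2410.8 × ln(6.216) = 2410.8 × 1.8272 ≈ 4405 m/s.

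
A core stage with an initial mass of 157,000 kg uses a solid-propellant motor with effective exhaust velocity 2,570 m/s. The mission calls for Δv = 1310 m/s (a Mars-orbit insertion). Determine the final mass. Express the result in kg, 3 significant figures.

m₀/m_f = exp(Δv / v_e) = exp(1310 / 2570.0) = exp(0.5097) = 1.6648.
m_f = m₀ / 1.6648 = 157,000 / 1.6648 = 94,305.6 kg.

final mass ≈ 94300 kg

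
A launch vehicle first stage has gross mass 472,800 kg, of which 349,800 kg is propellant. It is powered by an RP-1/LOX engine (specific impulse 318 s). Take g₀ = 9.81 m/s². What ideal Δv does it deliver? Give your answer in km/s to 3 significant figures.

Δv ≈ 4.20 km/s

v_e = Isp · g₀ = 318 × 9.81 = 3119.6 m/s.
m_f = m₀ − m_prop = 472,800 − 349,800 = 123,000 kg.
Rocket equation: Δv = v_e · ln(m₀/m_f) = 3119.6 × ln(3.844) = 3119.6 × 1.3465 ≈ 4200.5 m/s.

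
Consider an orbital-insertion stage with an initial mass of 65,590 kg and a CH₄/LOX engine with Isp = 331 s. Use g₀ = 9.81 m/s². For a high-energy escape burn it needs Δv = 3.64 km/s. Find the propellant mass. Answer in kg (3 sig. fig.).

propellant mass ≈ 44200 kg

v_e = Isp · g₀ = 331 × 9.81 = 3247.1 m/s.
m₀/m_f = exp(Δv / v_e) = exp(3640 / 3247.1) = exp(1.1210) = 3.0679.
m_f = 65,590 / 3.0679 = 21,379.4 kg, so propellant = m₀ − m_f = 65,590 − 21,379.4 = 44,210.6 kg.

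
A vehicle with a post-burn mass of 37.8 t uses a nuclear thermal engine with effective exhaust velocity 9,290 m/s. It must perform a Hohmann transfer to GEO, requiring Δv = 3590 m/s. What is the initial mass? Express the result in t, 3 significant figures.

initial mass ≈ 55.6 t

By the Tsiolkovsky rocket equation, m₀/m_f = exp(Δv / v_e) = exp(3590 / 9290.0) = exp(0.3864) = 1.4717.
m₀ = m_f × 1.4717 = 37.8 × 1.4717 = 55.6303 t.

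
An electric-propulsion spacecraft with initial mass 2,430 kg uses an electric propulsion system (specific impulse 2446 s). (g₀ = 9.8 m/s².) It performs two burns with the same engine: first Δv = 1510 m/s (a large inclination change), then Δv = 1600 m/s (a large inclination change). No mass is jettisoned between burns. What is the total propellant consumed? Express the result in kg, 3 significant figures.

v_e = Isp · g₀ = 2446 × 9.8 = 23970.8 m/s.
After the first burn: m = 2430 × exp(−1510/23970.8) = 2430 × 0.93895 = 2,281.65 kg.
After the second burn: m = 2,281.65 × exp(−1600/23970.8) = 2,281.65 × 0.93543 = 2,134.32 kg.
Total propellant = m₀ − m_final = 2430 − 2,134.32 = 295.68 kg.

total propellant consumed ≈ 296 kg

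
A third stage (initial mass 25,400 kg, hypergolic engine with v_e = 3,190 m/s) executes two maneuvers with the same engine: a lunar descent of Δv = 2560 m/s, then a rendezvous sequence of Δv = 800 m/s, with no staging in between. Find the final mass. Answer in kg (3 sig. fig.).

After the first burn: m = 25400 × exp(−2560/3190.0) = 25400 × 0.44820 = 11,384.3 kg.
After the second burn: m = 11,384.3 × exp(−800/3190.0) = 11,384.3 × 0.77819 = 8,859.15 kg.

final mass ≈ 8860 kg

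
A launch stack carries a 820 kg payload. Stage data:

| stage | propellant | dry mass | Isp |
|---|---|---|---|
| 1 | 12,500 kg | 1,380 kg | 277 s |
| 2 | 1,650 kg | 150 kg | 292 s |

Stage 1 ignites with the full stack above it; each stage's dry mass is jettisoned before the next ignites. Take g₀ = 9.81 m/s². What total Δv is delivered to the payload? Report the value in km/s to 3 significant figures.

Δv ≈ 6.70 km/s

Ignition mass of stage 1 = 12,500+1,380 + 1,650+150 + 820 = 16,500 kg.
Stage 1: m₀ = 16,500 kg, m_f = 16,500 − 12,500 = 4,000 kg; Δv = 277×9.81×ln(4.125) = 2717.4×1.4171 ≈ 3851 m/s.
Stage 2: m₀ = 2,620 kg, m_f = 2,620 − 1,650 = 970 kg; Δv = 292×9.81×ln(2.701) = 2864.5×0.9936 ≈ 2846 m/s.
Total Δv = 3851 + 2846 = 6697 m/s.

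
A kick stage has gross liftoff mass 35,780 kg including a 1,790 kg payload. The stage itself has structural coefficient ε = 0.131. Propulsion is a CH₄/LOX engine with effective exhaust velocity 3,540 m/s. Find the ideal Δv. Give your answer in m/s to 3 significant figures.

Δv ≈ 6180 m/s

Stage wet mass = m₀ − payload = 35,780 − 1,790 = 33,990 kg.
Stage dry mass = ε × stage wet mass = 0.131 × 33,990 = 4,452.69 kg.
Burnout mass m_f = stage dry + payload = 4,452.69 + 1,790 = 6,242.69 kg.
From the ideal rocket equation, Δv = v_e · ln(35,780/6,242.69) = 3540.0 × ln(5.732) = 3540.0 × 1.7460 ≈ 6181 m/s.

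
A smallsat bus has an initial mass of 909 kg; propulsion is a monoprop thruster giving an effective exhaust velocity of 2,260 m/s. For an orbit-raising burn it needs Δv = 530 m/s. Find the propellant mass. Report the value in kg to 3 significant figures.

propellant mass ≈ 190 kg

By the Tsiolkovsky rocket equation, m₀/m_f = exp(Δv / v_e) = exp(530 / 2260.0) = exp(0.2345) = 1.2643.
m_f = 909 / 1.2643 = 718.975 kg, so propellant = m₀ − m_f = 909 − 718.975 = 190.025 kg.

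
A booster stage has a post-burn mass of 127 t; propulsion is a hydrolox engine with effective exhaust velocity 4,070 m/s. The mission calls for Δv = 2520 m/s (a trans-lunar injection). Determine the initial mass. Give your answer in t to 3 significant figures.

initial mass ≈ 236 t

By the Tsiolkovsky rocket equation, m₀/m_f = exp(Δv / v_e) = exp(2520 / 4070.0) = exp(0.6192) = 1.8574.
m₀ = m_f × 1.8574 = 127 × 1.8574 = 235.89 t.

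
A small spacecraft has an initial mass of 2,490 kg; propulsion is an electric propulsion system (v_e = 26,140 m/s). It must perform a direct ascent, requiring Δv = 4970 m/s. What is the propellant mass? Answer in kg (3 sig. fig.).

propellant mass ≈ 431 kg

m₀/m_f = exp(Δv / v_e) = exp(4970 / 26140.0) = exp(0.1901) = 1.2094.
m_f = 2,490 / 1.2094 = 2,058.87 kg, so propellant = m₀ − m_f = 2,490 − 2,058.87 = 431.13 kg.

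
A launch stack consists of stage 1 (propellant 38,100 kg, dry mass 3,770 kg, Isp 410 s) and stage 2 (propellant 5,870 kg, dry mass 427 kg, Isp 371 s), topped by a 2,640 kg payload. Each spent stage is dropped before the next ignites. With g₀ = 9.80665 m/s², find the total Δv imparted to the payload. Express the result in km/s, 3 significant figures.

Ignition mass of stage 1 = 38,100+3,770 + 5,870+427 + 2,640 = 50,807 kg.
Stage 1: m₀ = 50,807 kg, m_f = 50,807 − 38,100 = 12,707 kg; Δv = 410×9.80665×ln(3.998) = 4020.7×1.3859 ≈ 5572 m/s.
Stage 2: m₀ = 8,937 kg, m_f = 8,937 − 5,870 = 3,067 kg; Δv = 371×9.80665×ln(2.914) = 3638.3×1.0695 ≈ 3891 m/s.
Total Δv = 5572 + 3891 = 9463 m/s.

Δv ≈ 9.46 km/s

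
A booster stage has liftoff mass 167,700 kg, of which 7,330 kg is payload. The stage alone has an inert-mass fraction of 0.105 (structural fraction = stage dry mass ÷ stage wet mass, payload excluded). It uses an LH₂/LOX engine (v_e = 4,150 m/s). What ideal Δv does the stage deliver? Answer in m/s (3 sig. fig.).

Δv ≈ 8040 m/s

Stage wet mass = m₀ − payload = 167,700 − 7,330 = 160,370 kg.
Stage dry mass = ε × stage wet mass = 0.105 × 160,370 = 16,838.9 kg.
Burnout mass m_f = stage dry + payload = 16,838.9 + 7,330 = 24,168.9 kg.
Δv = v_e · ln(167,700/24,168.9) = 4150.0 × ln(6.939) = 4150.0 × 1.9371 ≈ 8039 m/s.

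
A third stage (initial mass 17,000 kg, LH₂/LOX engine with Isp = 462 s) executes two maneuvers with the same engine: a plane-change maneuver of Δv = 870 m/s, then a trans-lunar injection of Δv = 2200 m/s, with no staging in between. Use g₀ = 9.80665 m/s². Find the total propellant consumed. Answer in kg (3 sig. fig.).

v_e = Isp · g₀ = 462 × 9.80665 = 4530.7 m/s.
After the first burn: m = 17000 × exp(−870/4530.7) = 17000 × 0.82529 = 14,029.9 kg.
After the second burn: m = 14,029.9 × exp(−2200/4530.7) = 14,029.9 × 0.61534 = 8,633.16 kg.
Total propellant = m₀ − m_final = 17000 − 8,633.16 = 8,366.84 kg.

total propellant consumed ≈ 8370 kg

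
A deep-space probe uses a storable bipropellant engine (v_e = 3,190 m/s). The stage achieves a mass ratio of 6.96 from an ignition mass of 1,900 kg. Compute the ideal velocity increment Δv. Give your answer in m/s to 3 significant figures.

Rocket equation: Δv = v_e · ln(6.96) = 3190.0 × 1.9402 ≈ 6189.2 m/s.

Δv ≈ 6190 m/s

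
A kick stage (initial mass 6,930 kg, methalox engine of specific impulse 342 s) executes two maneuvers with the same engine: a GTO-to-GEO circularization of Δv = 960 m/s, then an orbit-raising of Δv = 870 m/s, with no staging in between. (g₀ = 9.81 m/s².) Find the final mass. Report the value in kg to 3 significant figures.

final mass ≈ 4020 kg

v_e = Isp · g₀ = 342 × 9.81 = 3355.0 m/s.
After the first burn: m = 6930 × exp(−960/3355.0) = 6930 × 0.75116 = 5,205.54 kg.
After the second burn: m = 5,205.54 × exp(−870/3355.0) = 5,205.54 × 0.77158 = 4,016.49 kg.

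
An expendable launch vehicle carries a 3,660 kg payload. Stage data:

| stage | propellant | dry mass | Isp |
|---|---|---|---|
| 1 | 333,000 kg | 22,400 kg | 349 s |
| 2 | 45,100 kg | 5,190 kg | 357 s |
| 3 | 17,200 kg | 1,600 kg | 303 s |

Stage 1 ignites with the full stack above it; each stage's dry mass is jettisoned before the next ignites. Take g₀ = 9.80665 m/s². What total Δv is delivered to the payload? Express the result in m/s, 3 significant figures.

Δv ≈ 12800 m/s

Ignition mass of stage 1 = 333,000+22,400 + 45,100+5,190 + 17,200+1,600 + 3,660 = 428,150 kg.
Stage 1: m₀ = 428,150 kg, m_f = 428,150 − 333,000 = 95,150 kg; Δv = 349×9.80665×ln(4.5) = 3422.5×1.5040 ≈ 5148 m/s.
Stage 2: m₀ = 72,750 kg, m_f = 72,750 − 45,100 = 27,650 kg; Δv = 357×9.80665×ln(2.631) = 3501.0×0.9674 ≈ 3387 m/s.
Stage 3: m₀ = 22,460 kg, m_f = 22,460 − 17,200 = 5,260 kg; Δv = 303×9.80665×ln(4.27) = 2971.4×1.4516 ≈ 4313 m/s.
Total Δv = 5148 + 3387 + 4313 = 12848 m/s.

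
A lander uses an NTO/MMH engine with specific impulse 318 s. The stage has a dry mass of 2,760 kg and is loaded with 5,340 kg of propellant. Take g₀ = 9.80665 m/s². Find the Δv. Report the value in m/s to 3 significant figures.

Δv ≈ 3360 m/s

v_e = Isp · g₀ = 318 × 9.80665 = 3118.5 m/s.
m₀ = m_dry + m_prop = 2,760 + 5,340 = 8,100 kg.
From the ideal rocket equation, Δv = v_e · ln(m₀/m_f) = 3118.5 × ln(2.935) = 3118.5 × 1.0766 ≈ 3357.5 m/s.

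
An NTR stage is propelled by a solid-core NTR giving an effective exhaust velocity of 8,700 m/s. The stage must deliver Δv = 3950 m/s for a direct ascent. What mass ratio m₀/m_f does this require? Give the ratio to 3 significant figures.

mass ratio ≈ 1.57

By the Tsiolkovsky rocket equation, m₀/m_f = exp(Δv / v_e) = exp(3950 / 8700.0) = exp(0.4540) = 1.5746.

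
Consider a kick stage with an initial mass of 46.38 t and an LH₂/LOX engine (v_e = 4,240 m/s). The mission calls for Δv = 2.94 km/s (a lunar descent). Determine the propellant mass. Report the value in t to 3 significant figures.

propellant mass ≈ 23.2 t

By the Tsiolkovsky rocket equation, m₀/m_f = exp(Δv / v_e) = exp(2940 / 4240.0) = exp(0.6934) = 2.0005.
m_f = 46.38 / 2.0005 = 23.1842 t, so propellant = m₀ − m_f = 46.38 − 23.1842 = 23.1958 t.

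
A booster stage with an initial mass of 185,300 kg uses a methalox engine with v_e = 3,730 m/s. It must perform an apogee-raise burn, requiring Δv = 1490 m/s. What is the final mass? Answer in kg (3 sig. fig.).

final mass ≈ 124000 kg

From the ideal rocket equation, m₀/m_f = exp(Δv / v_e) = exp(1490 / 3730.0) = exp(0.3995) = 1.4910.
m_f = m₀ / 1.4910 = 185,300 / 1.4910 = 124,279 kg.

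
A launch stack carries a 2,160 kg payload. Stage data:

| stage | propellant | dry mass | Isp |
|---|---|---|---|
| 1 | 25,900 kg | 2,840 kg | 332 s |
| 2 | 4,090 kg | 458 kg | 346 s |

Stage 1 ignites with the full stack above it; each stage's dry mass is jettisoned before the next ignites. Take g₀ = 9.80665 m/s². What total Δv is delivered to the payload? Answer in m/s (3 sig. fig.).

Δv ≈ 7460 m/s

Ignition mass of stage 1 = 25,900+2,840 + 4,090+458 + 2,160 = 35,448 kg.
Stage 1: m₀ = 35,448 kg, m_f = 35,448 − 25,900 = 9,548 kg; Δv = 332×9.80665×ln(3.713) = 3255.8×1.3117 ≈ 4271 m/s.
Stage 2: m₀ = 6,708 kg, m_f = 6,708 − 4,090 = 2,618 kg; Δv = 346×9.80665×ln(2.562) = 3393.1×0.9409 ≈ 3193 m/s.
Total Δv = 4271 + 3193 = 7464 m/s.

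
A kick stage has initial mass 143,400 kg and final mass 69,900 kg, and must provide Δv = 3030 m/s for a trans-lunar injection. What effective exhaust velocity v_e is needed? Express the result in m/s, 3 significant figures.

v_e ≈ 4220 m/s

ln(m₀/m_f) = ln(143400/69900) = ln(2.052) = 0.7186.
By the Tsiolkovsky rocket equation, v_e = Δv / ln(m₀/m_f) = 3030 / 0.7186 = 4216.7 m/s.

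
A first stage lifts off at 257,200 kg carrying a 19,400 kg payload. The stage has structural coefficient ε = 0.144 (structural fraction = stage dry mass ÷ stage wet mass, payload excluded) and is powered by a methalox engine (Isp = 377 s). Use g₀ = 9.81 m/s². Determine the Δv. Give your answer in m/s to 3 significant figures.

Δv ≈ 5800 m/s

Stage wet mass = m₀ − payload = 257,200 − 19,400 = 237,800 kg.
Stage dry mass = ε × stage wet mass = 0.144 × 237,800 = 34,243.2 kg.
Burnout mass m_f = stage dry + payload = 34,243.2 + 19,400 = 53,643.2 kg.
v_e = Isp · g₀ = 377 × 9.81 = 3698.4 m/s.
By the Tsiolkovsky rocket equation, Δv = v_e · ln(257,200/53,643.2) = 3698.4 × ln(4.795) = 3698.4 × 1.5675 ≈ 5797 m/s.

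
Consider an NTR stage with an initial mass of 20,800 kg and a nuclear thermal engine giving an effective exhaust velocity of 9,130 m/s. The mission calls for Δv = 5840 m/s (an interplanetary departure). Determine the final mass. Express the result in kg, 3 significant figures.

final mass ≈ 11000 kg

m₀/m_f = exp(Δv / v_e) = exp(5840 / 9130.0) = exp(0.6396) = 1.8958.
m_f = m₀ / 1.8958 = 20,800 / 1.8958 = 10,971.6 kg.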